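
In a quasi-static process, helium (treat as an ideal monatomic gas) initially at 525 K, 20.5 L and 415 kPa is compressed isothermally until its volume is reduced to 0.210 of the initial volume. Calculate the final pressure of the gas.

1980 kPa

Isothermal: T stays 525 K; PV = const ⇒ V₂ = 4.30 L, P₂ = 1980 kPa.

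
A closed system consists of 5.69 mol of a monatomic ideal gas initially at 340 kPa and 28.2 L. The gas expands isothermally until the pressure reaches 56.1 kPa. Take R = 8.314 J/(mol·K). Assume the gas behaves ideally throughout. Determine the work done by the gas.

17300 J

T₁ = P₁V₁/(nR) = 340×28.2/(5.69×8.314) = 203 K.
Isothermal: T stays 203 K; PV = const ⇒ V₂ = 171 L, P₂ = 56.1 kPa.
W = nRT ln(V₂/V₁) = 5.69×8.314×203×ln(6.06) = 17300 J.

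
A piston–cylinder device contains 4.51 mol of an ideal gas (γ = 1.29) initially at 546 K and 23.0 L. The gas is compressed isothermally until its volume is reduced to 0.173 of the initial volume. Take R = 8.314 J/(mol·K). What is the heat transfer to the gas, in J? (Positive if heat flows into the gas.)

P₁ = nRT₁/V₁ = 4.51×8.314×546/23.0 = 890 kPa.
Isothermal: T stays 546 K; PV = const ⇒ V₂ = 3.98 L, P₂ = 5150 kPa.
ΔU = 0 (ideal gas, T constant).
W = nRT ln(V₂/V₁) = 4.51×8.314×546×ln(0.173) = -35900 J.
Q = ΔU + W = -35900 J.

-35900 J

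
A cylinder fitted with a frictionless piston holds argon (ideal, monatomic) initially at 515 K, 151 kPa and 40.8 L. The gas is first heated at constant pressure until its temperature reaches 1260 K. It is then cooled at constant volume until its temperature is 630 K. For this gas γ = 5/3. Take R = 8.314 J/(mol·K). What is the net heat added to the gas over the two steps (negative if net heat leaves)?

n = P₁V₁/(RT₁) = 151×40.8/(8.314×515) = 1.44 mol.
Step 1 — Isobaric: P stays 151 kPa; V/T = const ⇒ T₂ = 1260 K, V₂ = 99.8 L.
W = PΔV = 151×(99.8−40.8) kPa·L = 8910 J.
ΔU = nCvΔT = 1.44×12.5×(1260−515) = 13400 J.
Q = ΔU + W = nCpΔT = 22300 J.
State after step 1: P = 151 kPa, V = 99.8 L, T = 1260 K.
Step 2 — Isochoric: V stays 99.8 L; P/T = const ⇒ T₂ = 630 K, P₂ = 75.5 kPa.
W = 0 (no volume change).
ΔU = nCvΔT = 1.44×12.5×(630−1260) = -11300 J.
Q = ΔU = -11300 J.
Net over both steps: W = 8910 J, Q = 11000 J, ΔU = 2060 J.

11000 J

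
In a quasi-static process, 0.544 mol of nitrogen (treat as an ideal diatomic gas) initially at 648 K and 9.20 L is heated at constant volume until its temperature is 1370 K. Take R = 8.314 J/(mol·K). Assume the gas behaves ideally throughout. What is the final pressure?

674 kPa

P₁ = nRT₁/V₁ = 0.544×8.314×648/9.20 = 319 kPa.
Isochoric: V stays 9.20 L; P/T = const ⇒ T₂ = 1370 K, P₂ = 674 kPa.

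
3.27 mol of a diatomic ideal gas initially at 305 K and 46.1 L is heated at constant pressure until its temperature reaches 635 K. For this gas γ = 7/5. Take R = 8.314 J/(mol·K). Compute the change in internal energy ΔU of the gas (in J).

P₁ = nRT₁/V₁ = 3.27×8.314×305/46.1 = 180 kPa.
Isobaric: P stays 180 kPa; V/T = const ⇒ T₂ = 635 K, V₂ = 96.0 L.
For an ideal gas ΔU = nCvΔT with Cv = (5/2)R = 20.8 J/(mol·K).
ΔU = 3.27×20.8×(635−305) = 22400 J.

22400 J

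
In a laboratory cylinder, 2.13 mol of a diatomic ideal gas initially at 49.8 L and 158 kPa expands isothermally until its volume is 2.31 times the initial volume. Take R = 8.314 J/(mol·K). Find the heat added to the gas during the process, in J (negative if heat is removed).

6590 J

T₁ = P₁V₁/(nR) = 158×49.8/(2.13×8.314) = 444 K.
Isothermal: T stays 444 K; PV = const ⇒ V₂ = 115 L, P₂ = 68.4 kPa.
ΔU = 0 (ideal gas, T constant).
W = nRT ln(V₂/V₁) = 2.13×8.314×444×ln(2.31) = 6590 J.
Q = ΔU + W = 6590 J.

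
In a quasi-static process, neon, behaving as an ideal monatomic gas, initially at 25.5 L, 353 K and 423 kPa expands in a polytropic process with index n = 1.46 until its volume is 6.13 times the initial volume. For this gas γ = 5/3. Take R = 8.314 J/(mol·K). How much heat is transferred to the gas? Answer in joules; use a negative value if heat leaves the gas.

n = P₁V₁/(RT₁) = 423×25.5/(8.314×353) = 3.68 mol.
Polytropic n=1.46: T₂ = T₁(V₁/V₂)^(n−1) = 353×(0.163)^0.46 = 153 K; P₂ = P₁(V₁/V₂)^n = 30.0 kPa.
W = (P₁V₁−P₂V₂)/(n−1) = (423×25.5−30.0×156)/0.46 = 13300 J.
ΔU = nCvΔT = 3.68×12.5×(153−353) = -9150 J.
Q = ΔU + W = 4110 J.

4110 J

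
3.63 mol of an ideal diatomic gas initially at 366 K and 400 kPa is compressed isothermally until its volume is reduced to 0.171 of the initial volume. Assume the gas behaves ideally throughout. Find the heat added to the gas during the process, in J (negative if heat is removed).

-19500 J

V₁ = nRT₁/P₁ = 3.63×8.314×366/400 = 27.6 L.
Isothermal: T stays 366 K; PV = const ⇒ V₂ = 4.72 L, P₂ = 2340 kPa.
ΔU = 0 (ideal gas, T constant).
W = nRT ln(V₂/V₁) = 3.63×8.314×366×ln(0.171) = -19500 J.
Q = ΔU + W = -19500 J.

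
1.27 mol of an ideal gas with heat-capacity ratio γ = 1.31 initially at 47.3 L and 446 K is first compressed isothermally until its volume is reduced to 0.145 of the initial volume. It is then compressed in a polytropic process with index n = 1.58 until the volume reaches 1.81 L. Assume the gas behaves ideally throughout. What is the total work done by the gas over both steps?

-18600 J

P₁ = nRT₁/V₁ = 1.27×8.314×446/47.3 = 99.6 kPa.
Step 1 — Isothermal: T stays 446 K; PV = const ⇒ V₂ = 6.86 L, P₂ = 687 kPa.
ΔU = 0 (ideal gas, T constant).
W = nRT ln(V₂/V₁) = 1.27×8.314×446×ln(0.145) = -9090 J.
Q = ΔU + W = -9090 J.
State after step 1: P = 687 kPa, V = 6.86 L, T = 446 K.
Step 2 — Polytropic n=1.58: T₂ = T₁(V₁/V₂)^(n−1) = 446×(3.79)^0.58 = 966 K; P₂ = P₁(V₁/V₂)^n = 5630 kPa.
W = (P₁V₁−P₂V₂)/(n−1) = (687×6.86−5630×1.81)/0.58 = -9460 J.
ΔU = nCvΔT = 1.27×26.8×(966−446) = 17700 J.
Q = ΔU + W = 8240 J.
Net over both steps: W = -18600 J, Q = -852 J, ΔU = 17700 J.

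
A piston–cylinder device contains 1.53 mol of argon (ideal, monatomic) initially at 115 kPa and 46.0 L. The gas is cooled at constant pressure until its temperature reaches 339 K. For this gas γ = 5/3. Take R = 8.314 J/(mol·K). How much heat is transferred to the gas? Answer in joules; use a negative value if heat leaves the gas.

-2440 J

T₁ = P₁V₁/(nR) = 115×46.0/(1.53×8.314) = 416 K.
Isobaric: P stays 115 kPa; V/T = const ⇒ T₂ = 339 K, V₂ = 37.5 L.
W = PΔV = 115×(37.5−46.0) kPa·L = -978 J.
ΔU = nCvΔT = 1.53×12.5×(339−416) = -1470 J.
Q = ΔU + W = nCpΔT = -2440 J.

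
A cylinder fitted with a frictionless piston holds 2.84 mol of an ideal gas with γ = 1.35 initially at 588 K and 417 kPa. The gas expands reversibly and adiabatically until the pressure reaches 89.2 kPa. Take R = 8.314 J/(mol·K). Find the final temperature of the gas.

V₁ = nRT₁/P₁ = 2.84×8.314×588/417 = 33.3 L.
Adiabatic: T₂/T₁ = (P₂/P₁)^((γ−1)/γ) ⇒ T₂ = 588×(0.214)^0.259 = 394 K; V₂ = 104 L.

394 K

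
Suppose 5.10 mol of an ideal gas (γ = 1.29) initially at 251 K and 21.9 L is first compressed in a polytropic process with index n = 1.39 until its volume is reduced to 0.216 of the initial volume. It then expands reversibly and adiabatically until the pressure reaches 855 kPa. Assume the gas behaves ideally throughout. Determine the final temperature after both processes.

P₁ = nRT₁/V₁ = 5.10×8.314×251/21.9 = 486 kPa.
Step 1 — Polytropic n=1.39: T₂ = T₁(V₁/V₂)^(n−1) = 251×(4.63)^0.39 = 456 K; P₂ = P₁(V₁/V₂)^n = 4090 kPa.
W = (P₁V₁−P₂V₂)/(n−1) = (486×21.9−4090×4.73)/0.39 = -22300 J.
ΔU = nCvΔT = 5.10×28.7×(456−251) = 30000 J.
Q = ΔU + W = 7700 J.
State after step 1: P = 4090 kPa, V = 4.73 L, T = 456 K.
Step 2 — Adiabatic: T₂/T₁ = (P₂/P₁)^((γ−1)/γ) ⇒ T₂ = 456×(0.209)^0.225 = 321 K; V₂ = 15.9 L.
ΔU = nCvΔT = 5.10×28.7×(321−456) = -19800 J.
Q = 0 for an adiabatic process, so W = −ΔU = 19800 J.
Net over both steps: W = -2530 J, Q = 7700 J, ΔU = 10200 J.

321 K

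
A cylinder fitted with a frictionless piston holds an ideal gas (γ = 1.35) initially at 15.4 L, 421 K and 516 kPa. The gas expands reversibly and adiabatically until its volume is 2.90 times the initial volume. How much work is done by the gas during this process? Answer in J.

n = P₁V₁/(RT₁) = 516×15.4/(8.314×421) = 2.27 mol.
Adiabatic: TV^(γ−1) = const ⇒ T₂ = 421×(0.345)^0.350 = 290 K; PV^γ = const ⇒ P₂ = 123 kPa.
ΔU = nCvΔT = 2.27×23.8×(290−421) = -7060 J.
Q = 0 for an adiabatic process, so W = −ΔU = 7060 J.

7060 J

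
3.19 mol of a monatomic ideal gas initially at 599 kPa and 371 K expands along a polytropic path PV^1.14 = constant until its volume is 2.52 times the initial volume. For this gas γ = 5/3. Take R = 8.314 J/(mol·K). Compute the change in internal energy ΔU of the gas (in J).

-1790 J

V₁ = nRT₁/P₁ = 3.19×8.314×371/599 = 16.4 L.
Polytropic n=1.14: T₂ = T₁(V₁/V₂)^(n−1) = 371×(0.397)^0.14 = 326 K; P₂ = P₁(V₁/V₂)^n = 209 kPa.
For an ideal gas ΔU = nCvΔT with Cv = (3/2)R = 12.5 J/(mol·K).
ΔU = 3.19×12.5×(326−371) = -1790 J.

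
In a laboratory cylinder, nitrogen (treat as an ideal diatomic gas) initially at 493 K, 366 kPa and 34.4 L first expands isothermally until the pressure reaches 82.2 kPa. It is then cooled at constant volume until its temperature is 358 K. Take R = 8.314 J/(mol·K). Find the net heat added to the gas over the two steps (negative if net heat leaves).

n = P₁V₁/(RT₁) = 366×34.4/(8.314×493) = 3.07 mol.
Step 1 — Isothermal: T stays 493 K; PV = const ⇒ V₂ = 153 L, P₂ = 82.2 kPa.
ΔU = 0 (ideal gas, T constant).
W = nRT ln(V₂/V₁) = 3.07×8.314×493×ln(4.45) = 18800 J.
Q = ΔU + W = 18800 J.
State after step 1: P = 82.2 kPa, V = 153 L, T = 493 K.
Step 2 — Isochoric: V stays 153 L; P/T = const ⇒ T₂ = 358 K, P₂ = 59.7 kPa.
W = 0 (no volume change).
ΔU = nCvΔT = 3.07×20.8×(358−493) = -8620 J.
Q = ΔU = -8620 J.
Net over both steps: W = 18800 J, Q = 10200 J, ΔU = -8620 J.

10200 J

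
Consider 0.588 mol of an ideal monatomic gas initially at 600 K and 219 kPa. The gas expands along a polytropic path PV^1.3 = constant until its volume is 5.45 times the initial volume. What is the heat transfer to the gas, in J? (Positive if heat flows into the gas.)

2140 J

V₁ = nRT₁/P₁ = 0.588×8.314×600/219 = 13.4 L.
Polytropic n=1.3: T₂ = T₁(V₁/V₂)^(n−1) = 600×(0.183)^0.30 = 361 K; P₂ = P₁(V₁/V₂)^n = 24.2 kPa.
W = (P₁V₁−P₂V₂)/(n−1) = (219×13.4−24.2×73.0)/0.30 = 3900 J.
ΔU = nCvΔT = 0.588×12.5×(361−600) = -1750 J.
Q = ΔU + W = 2140 J.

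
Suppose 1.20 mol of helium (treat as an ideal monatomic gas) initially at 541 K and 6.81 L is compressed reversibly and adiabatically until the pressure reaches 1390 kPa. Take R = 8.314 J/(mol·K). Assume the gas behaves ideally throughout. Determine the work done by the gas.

P₁ = nRT₁/V₁ = 1.20×8.314×541/6.81 = 793 kPa.
Adiabatic: T₂/T₁ = (P₂/P₁)^((γ−1)/γ) ⇒ T₂ = 541×(1.75)^0.400 = 677 K; V₂ = 4.86 L.
ΔU = nCvΔT = 1.20×12.5×(677−541) = 2040 J.
Q = 0 for an adiabatic process, so W = −ΔU = -2040 J.

-2040 J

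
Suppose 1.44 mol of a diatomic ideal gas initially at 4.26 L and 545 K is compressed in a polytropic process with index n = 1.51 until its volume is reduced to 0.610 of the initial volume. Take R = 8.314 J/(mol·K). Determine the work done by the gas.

-3670 J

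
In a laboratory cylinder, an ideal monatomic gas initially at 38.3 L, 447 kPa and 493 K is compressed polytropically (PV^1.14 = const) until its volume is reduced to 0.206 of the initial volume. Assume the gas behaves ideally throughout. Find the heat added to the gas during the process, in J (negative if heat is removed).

n = P₁V₁/(RT₁) = 447×38.3/(8.314×493) = 4.18 mol.
Polytropic n=1.14: T₂ = T₁(V₁/V₂)^(n−1) = 493×(4.85)^0.14 = 615 K; P₂ = P₁(V₁/V₂)^n = 2710 kPa.
W = (P₁V₁−P₂V₂)/(n−1) = (447×38.3−2710×7.89)/0.14 = -30300 J.
ΔU = nCvΔT = 4.18×12.5×(615−493) = 6360 J.
Q = ΔU + W = -23900 J.

-23900 J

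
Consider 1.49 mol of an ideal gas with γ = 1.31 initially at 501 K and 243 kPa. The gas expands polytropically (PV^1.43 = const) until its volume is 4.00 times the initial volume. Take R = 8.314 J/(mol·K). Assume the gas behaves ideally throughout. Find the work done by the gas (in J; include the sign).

6480 J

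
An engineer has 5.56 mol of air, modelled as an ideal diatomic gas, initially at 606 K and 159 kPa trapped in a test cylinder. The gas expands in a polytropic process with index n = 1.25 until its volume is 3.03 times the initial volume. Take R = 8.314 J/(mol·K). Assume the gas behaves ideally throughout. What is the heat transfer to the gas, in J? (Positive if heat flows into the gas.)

V₁ = nRT₁/P₁ = 5.56×8.314×606/159 = 176 L.
Polytropic n=1.25: T₂ = T₁(V₁/V₂)^(n−1) = 606×(0.330)^0.25 = 459 K; P₂ = P₁(V₁/V₂)^n = 39.8 kPa.
W = (P₁V₁−P₂V₂)/(n−1) = (159×176−39.8×534)/0.25 = 27100 J.
ΔU = nCvΔT = 5.56×20.8×(459−606) = -17000 J.
Q = ΔU + W = 10200 J.

10200 J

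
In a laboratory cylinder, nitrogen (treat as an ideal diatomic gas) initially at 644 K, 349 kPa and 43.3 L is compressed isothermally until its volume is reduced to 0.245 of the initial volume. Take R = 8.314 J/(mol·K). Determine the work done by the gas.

n = P₁V₁/(RT₁) = 349×43.3/(8.314×644) = 2.82 mol.
Isothermal: T stays 644 K; PV = const ⇒ V₂ = 10.6 L, P₂ = 1420 kPa.
W = nRT ln(V₂/V₁) = 2.82×8.314×644×ln(0.245) = -21300 J.

-21300 J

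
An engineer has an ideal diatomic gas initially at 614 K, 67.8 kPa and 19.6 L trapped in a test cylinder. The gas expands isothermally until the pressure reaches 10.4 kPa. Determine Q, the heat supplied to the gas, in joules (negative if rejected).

n = P₁V₁/(RT₁) = 67.8×19.6/(8.314×614) = 0.260 mol.
Isothermal: T stays 614 K; PV = const ⇒ V₂ = 128 L, P₂ = 10.4 kPa.
ΔU = 0 (ideal gas, T constant).
W = nRT ln(V₂/V₁) = 0.260×8.314×614×ln(6.52) = 2490 J.
Q = ΔU + W = 2490 J.

2490 J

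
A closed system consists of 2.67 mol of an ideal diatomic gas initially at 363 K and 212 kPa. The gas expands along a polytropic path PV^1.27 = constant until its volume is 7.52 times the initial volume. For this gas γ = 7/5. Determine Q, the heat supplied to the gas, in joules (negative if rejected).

V₁ = nRT₁/P₁ = 2.67×8.314×363/212 = 38.0 L.
Polytropic n=1.27: T₂ = T₁(V₁/V₂)^(n−1) = 363×(0.133)^0.27 = 211 K; P₂ = P₁(V₁/V₂)^n = 16.4 kPa.
W = (P₁V₁−P₂V₂)/(n−1) = (212×38.0−16.4×286)/0.27 = 12500 J.
ΔU = nCvΔT = 2.67×20.8×(211−363) = -8460 J.
Q = ΔU + W = 4070 J.

4070 J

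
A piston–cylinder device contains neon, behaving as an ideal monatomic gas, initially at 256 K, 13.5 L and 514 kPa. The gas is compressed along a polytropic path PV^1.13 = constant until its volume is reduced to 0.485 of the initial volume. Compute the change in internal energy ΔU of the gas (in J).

1030 J

n = P₁V₁/(RT₁) = 514×13.5/(8.314×256) = 3.26 mol.
Polytropic n=1.13: T₂ = T₁(V₁/V₂)^(n−1) = 256×(2.06)^0.13 = 281 K; P₂ = P₁(V₁/V₂)^n = 1160 kPa.
For an ideal gas ΔU = nCvΔT with Cv = (3/2)R = 12.5 J/(mol·K).
ΔU = 3.26×12.5×(281−256) = 1030 J.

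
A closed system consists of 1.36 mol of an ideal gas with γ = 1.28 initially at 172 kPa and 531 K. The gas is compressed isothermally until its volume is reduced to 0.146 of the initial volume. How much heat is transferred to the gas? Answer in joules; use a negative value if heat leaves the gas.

V₁ = nRT₁/P₁ = 1.36×8.314×531/172 = 34.9 L.
Isothermal: T stays 531 K; PV = const ⇒ V₂ = 5.10 L, P₂ = 1180 kPa.
ΔU = 0 (ideal gas, T constant).
W = nRT ln(V₂/V₁) = 1.36×8.314×531×ln(0.146) = -11600 J.
Q = ΔU + W = -11600 J.

-11600 J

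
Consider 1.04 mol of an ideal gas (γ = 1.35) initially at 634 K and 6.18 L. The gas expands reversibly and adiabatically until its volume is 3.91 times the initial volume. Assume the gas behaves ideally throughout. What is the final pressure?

141 kPa

P₁ = nRT₁/V₁ = 1.04×8.314×634/6.18 = 887 kPa.
Adiabatic: TV^(γ−1) = const ⇒ T₂ = 634×(0.256)^0.350 = 393 K; PV^γ = const ⇒ P₂ = 141 kPa.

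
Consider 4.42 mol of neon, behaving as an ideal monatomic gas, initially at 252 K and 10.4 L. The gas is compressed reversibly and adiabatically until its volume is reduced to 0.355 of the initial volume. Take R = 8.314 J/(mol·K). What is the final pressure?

5000 kPa

P₁ = nRT₁/V₁ = 4.42×8.314×252/10.4 = 890 kPa.
Adiabatic: TV^(γ−1) = const ⇒ T₂ = 252×(2.82)^0.667 = 503 K; PV^γ = const ⇒ P₂ = 5000 kPa.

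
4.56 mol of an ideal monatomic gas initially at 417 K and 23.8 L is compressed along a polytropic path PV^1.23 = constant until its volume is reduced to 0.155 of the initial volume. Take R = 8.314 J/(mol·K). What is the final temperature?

P₁ = nRT₁/V₁ = 4.56×8.314×417/23.8 = 664 kPa.
Polytropic n=1.23: T₂ = T₁(V₁/V₂)^(n−1) = 417×(6.45)^0.23 = 640 K; P₂ = P₁(V₁/V₂)^n = 6580 kPa.

640 K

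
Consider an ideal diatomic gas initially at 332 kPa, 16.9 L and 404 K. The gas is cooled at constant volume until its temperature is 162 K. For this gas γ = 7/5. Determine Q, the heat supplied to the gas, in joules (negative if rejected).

n = P₁V₁/(RT₁) = 332×16.9/(8.314×404) = 1.67 mol.
Isochoric: V stays 16.9 L; P/T = const ⇒ T₂ = 162 K, P₂ = 133 kPa.
W = 0 (no volume change).
ΔU = nCvΔT = 1.67×20.8×(162−404) = -8400 J.
Q = ΔU = -8400 J.

-8400 J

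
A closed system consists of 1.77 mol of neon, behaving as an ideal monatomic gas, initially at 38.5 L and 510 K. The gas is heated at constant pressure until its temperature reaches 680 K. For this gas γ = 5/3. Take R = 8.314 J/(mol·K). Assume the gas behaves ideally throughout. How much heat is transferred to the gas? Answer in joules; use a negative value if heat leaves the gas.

6250 J

P₁ = nRT₁/V₁ = 1.77×8.314×510/38.5 = 195 kPa.
Isobaric: P stays 195 kPa; V/T = const ⇒ T₂ = 680 K, V₂ = 51.3 L.
W = PΔV = 195×(51.3−38.5) kPa·L = 2500 J.
ΔU = nCvΔT = 1.77×12.5×(680−510) = 3750 J.
Q = ΔU + W = nCpΔT = 6250 J.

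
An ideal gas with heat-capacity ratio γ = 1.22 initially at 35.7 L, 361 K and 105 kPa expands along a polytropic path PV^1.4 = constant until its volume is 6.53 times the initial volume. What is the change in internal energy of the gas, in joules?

-8990 J

n = P₁V₁/(RT₁) = 105×35.7/(8.314×361) = 1.25 mol.
Polytropic n=1.4: T₂ = T₁(V₁/V₂)^(n−1) = 361×(0.153)^0.40 = 170 K; P₂ = P₁(V₁/V₂)^n = 7.59 kPa.
For an ideal gas ΔU = nCvΔT with Cv = R/(γ−1) = 37.8 J/(mol·K).
ΔU = 1.25×37.8×(170−361) = -8990 J.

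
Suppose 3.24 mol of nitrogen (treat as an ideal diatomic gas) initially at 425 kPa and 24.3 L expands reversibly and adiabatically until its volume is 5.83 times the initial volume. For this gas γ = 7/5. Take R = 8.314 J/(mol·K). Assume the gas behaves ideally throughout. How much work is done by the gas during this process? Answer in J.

T₁ = P₁V₁/(nR) = 425×24.3/(3.24×8.314) = 383 K.
Adiabatic: TV^(γ−1) = const ⇒ T₂ = 383×(0.172)^0.400 = 189 K; PV^γ = const ⇒ P₂ = 36.0 kPa.
ΔU = nCvΔT = 3.24×20.8×(189−383) = -13100 J.
Q = 0 for an adiabatic process, so W = −ΔU = 13100 J.

13100 J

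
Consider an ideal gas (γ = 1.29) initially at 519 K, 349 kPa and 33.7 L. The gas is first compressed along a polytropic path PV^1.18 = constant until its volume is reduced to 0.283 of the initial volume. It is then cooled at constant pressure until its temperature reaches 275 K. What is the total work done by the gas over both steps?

-25200 J

n = P₁V₁/(RT₁) = 349×33.7/(8.314×519) = 2.73 mol.
Step 1 — Polytropic n=1.18: T₂ = T₁(V₁/V₂)^(n−1) = 519×(3.53)^0.18 = 651 K; P₂ = P₁(V₁/V₂)^n = 1550 kPa.
W = (P₁V₁−P₂V₂)/(n−1) = (349×33.7−1550×9.54)/0.18 = -16700 J.
ΔU = nCvΔT = 2.73×28.7×(651−519) = 10300 J.
Q = ΔU + W = -6320 J.
State after step 1: P = 1550 kPa, V = 9.54 L, T = 651 K.
Step 2 — Isobaric: P stays 1550 kPa; V/T = const ⇒ T₂ = 275 K, V₂ = 4.03 L.
W = PΔV = 1550×(4.03−9.54) kPa·L = -8530 J.
ΔU = nCvΔT = 2.73×28.7×(275−651) = -29400 J.
Q = ΔU + W = nCpΔT = -37900 J.
Net over both steps: W = -25200 J, Q = -44300 J, ΔU = -19100 J.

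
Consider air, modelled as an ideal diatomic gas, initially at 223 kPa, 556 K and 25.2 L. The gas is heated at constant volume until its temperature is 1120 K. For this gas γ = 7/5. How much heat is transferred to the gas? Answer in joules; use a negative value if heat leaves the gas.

n = P₁V₁/(RT₁) = 223×25.2/(8.314×556) = 1.22 mol.
Isochoric: V stays 25.2 L; P/T = const ⇒ T₂ = 1120 K, P₂ = 449 kPa.
W = 0 (no volume change).
ΔU = nCvΔT = 1.22×20.8×(1120−556) = 14300 J.
Q = ΔU = 14300 J.

14300 J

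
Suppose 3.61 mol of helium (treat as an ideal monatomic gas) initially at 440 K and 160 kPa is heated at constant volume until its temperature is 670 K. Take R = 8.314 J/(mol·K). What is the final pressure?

244 kPa

V₁ = nRT₁/P₁ = 3.61×8.314×440/160 = 82.5 L.
Isochoric: V stays 82.5 L; P/T = const ⇒ T₂ = 670 K, P₂ = 244 kPa.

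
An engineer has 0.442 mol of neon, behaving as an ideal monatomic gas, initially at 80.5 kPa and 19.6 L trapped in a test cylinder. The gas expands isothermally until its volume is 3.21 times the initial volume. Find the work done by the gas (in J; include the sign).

1840 J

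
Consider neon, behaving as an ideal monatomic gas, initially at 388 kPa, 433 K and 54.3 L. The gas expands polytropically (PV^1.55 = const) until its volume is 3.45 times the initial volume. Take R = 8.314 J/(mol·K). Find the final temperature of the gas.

Polytropic n=1.55: T₂ = T₁(V₁/V₂)^(n−1) = 433×(0.290)^0.55 = 219 K; P₂ = P₁(V₁/V₂)^n = 56.9 kPa.

219 K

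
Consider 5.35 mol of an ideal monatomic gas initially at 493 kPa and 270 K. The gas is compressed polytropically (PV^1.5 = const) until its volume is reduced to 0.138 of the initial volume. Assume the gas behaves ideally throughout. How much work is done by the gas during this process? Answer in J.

-40600 J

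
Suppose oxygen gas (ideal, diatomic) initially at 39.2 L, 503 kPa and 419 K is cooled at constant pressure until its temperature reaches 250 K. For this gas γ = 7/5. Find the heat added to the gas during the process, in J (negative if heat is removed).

n = P₁V₁/(RT₁) = 503×39.2/(8.314×419) = 5.66 mol.
Isobaric: P stays 503 kPa; V/T = const ⇒ T₂ = 250 K, V₂ = 23.4 L.
W = PΔV = 503×(23.4−39.2) kPa·L = -7950 J.
ΔU = nCvΔT = 5.66×20.8×(250−419) = -19900 J.
Q = ΔU + W = nCpΔT = -27800 J.

-27800 J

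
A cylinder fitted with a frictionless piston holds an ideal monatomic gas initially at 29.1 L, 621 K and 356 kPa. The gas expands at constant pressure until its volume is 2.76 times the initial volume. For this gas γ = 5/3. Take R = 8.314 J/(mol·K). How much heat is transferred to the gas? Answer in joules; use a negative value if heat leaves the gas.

n = P₁V₁/(RT₁) = 356×29.1/(8.314×621) = 2.01 mol.
Isobaric: P stays 356 kPa; V/T = const ⇒ T₂ = 1710 K, V₂ = 80.3 L.
W = PΔV = 356×(80.3−29.1) kPa·L = 18200 J.
ΔU = nCvΔT = 2.01×12.5×(1710−621) = 27300 J.
Q = ΔU + W = nCpΔT = 45600 J.

45600 J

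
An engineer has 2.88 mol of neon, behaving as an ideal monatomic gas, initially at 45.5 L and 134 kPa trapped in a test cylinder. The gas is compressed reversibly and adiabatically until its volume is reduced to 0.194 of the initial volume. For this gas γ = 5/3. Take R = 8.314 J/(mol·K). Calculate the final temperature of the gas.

760 K

T₁ = P₁V₁/(nR) = 134×45.5/(2.88×8.314) = 255 K.
Adiabatic: TV^(γ−1) = const ⇒ T₂ = 255×(5.15)^0.667 = 760 K; PV^γ = const ⇒ P₂ = 2060 kPa.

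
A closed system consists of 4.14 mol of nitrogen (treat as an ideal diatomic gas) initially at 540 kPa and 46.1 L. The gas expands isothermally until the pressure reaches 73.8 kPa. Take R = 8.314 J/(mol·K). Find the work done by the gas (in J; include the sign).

49500 J

T₁ = P₁V₁/(nR) = 540×46.1/(4.14×8.314) = 723 K.
Isothermal: T stays 723 K; PV = const ⇒ V₂ = 337 L, P₂ = 73.8 kPa.
W = nRT ln(V₂/V₁) = 4.14×8.314×723×ln(7.32) = 49500 J.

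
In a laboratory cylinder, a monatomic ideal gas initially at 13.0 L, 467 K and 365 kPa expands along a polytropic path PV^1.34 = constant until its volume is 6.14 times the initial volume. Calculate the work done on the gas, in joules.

n = P₁V₁/(RT₁) = 365×13.0/(8.314×467) = 1.22 mol.
Polytropic n=1.34: T₂ = T₁(V₁/V₂)^(n−1) = 467×(0.163)^0.34 = 252 K; P₂ = P₁(V₁/V₂)^n = 32.1 kPa.
W = (P₁V₁−P₂V₂)/(n−1) = (365×13.0−32.1×79.8)/0.34 = 6430 J.
Work done on the gas = −W_by = -6430 J.

-6430 J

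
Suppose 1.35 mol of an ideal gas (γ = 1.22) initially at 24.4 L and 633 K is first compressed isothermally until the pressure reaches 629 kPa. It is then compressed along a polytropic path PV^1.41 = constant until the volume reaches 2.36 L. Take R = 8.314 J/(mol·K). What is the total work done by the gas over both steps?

-21100 J

P₁ = nRT₁/V₁ = 1.35×8.314×633/24.4 = 291 kPa.
Step 1 — Isothermal: T stays 633 K; PV = const ⇒ V₂ = 11.3 L, P₂ = 629 kPa.
ΔU = 0 (ideal gas, T constant).
W = nRT ln(V₂/V₁) = 1.35×8.314×633×ln(0.463) = -5470 J.
Q = ΔU + W = -5470 J.
State after step 1: P = 629 kPa, V = 11.3 L, T = 633 K.
Step 2 — Polytropic n=1.41: T₂ = T₁(V₁/V₂)^(n−1) = 633×(4.79)^0.41 = 1200 K; P₂ = P₁(V₁/V₂)^n = 5720 kPa.
W = (P₁V₁−P₂V₂)/(n−1) = (629×11.3−5720×2.36)/0.41 = -15600 J.
ΔU = nCvΔT = 1.35×37.8×(1200−633) = 29100 J.
Q = ΔU + W = 13500 J.
Net over both steps: W = -21100 J, Q = 8000 J, ΔU = 29100 J.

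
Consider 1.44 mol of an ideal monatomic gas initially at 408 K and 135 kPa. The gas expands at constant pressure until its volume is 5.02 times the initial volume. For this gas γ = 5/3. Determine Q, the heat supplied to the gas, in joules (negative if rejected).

49100 J

V₁ = nRT₁/P₁ = 1.44×8.314×408/135 = 36.2 L.
Isobaric: P stays 135 kPa; V/T = const ⇒ T₂ = 2050 K, V₂ = 182 L.
W = PΔV = 135×(182−36.2) kPa·L = 19600 J.
ΔU = nCvΔT = 1.44×12.5×(2050−408) = 29500 J.
Q = ΔU + W = nCpΔT = 49100 J.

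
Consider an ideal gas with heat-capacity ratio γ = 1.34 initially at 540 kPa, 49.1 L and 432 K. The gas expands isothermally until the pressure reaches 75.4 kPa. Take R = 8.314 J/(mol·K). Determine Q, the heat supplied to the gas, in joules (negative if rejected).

52200 J

n = P₁V₁/(RT₁) = 540×49.1/(8.314×432) = 7.38 mol.
Isothermal: T stays 432 K; PV = const ⇒ V₂ = 352 L, P₂ = 75.4 kPa.
ΔU = 0 (ideal gas, T constant).
W = nRT ln(V₂/V₁) = 7.38×8.314×432×ln(7.16) = 52200 J.
Q = ΔU + W = 52200 J.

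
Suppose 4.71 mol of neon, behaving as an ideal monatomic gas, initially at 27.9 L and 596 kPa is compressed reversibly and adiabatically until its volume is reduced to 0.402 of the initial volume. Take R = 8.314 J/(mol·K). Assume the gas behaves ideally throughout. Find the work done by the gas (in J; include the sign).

-20800 J

T₁ = P₁V₁/(nR) = 596×27.9/(4.71×8.314) = 425 K.
Adiabatic: TV^(γ−1) = const ⇒ T₂ = 425×(2.49)^0.667 = 780 K; PV^γ = const ⇒ P₂ = 2720 kPa.
ΔU = nCvΔT = 4.71×12.5×(780−425) = 20800 J.
Q = 0 for an adiabatic process, so W = −ΔU = -20800 J.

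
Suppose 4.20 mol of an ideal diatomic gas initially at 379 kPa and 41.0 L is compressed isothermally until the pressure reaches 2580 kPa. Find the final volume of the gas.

6.02 L

T₁ = P₁V₁/(nR) = 379×41.0/(4.20×8.314) = 445 K.
Isothermal: T stays 445 K; PV = const ⇒ V₂ = 6.02 L, P₂ = 2580 kPa.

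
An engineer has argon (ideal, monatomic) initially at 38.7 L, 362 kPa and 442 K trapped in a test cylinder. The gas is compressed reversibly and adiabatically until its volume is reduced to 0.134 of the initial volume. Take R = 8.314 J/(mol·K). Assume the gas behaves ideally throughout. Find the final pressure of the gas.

10300 kPa

Adiabatic: TV^(γ−1) = const ⇒ T₂ = 442×(7.46)^0.667 = 1690 K; PV^γ = const ⇒ P₂ = 10300 kPa.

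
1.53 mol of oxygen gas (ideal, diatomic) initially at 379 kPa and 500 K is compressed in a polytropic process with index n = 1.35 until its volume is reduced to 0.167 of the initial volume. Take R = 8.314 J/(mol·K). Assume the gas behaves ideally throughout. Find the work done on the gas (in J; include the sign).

15800 J

V₁ = nRT₁/P₁ = 1.53×8.314×500/379 = 16.8 L.
Polytropic n=1.35: T₂ = T₁(V₁/V₂)^(n−1) = 500×(5.99)^0.35 = 935 K; P₂ = P₁(V₁/V₂)^n = 4250 kPa.
W = (P₁V₁−P₂V₂)/(n−1) = (379×16.8−4250×2.80)/0.35 = -15800 J.
Work done on the gas = −W_by = 15800 J.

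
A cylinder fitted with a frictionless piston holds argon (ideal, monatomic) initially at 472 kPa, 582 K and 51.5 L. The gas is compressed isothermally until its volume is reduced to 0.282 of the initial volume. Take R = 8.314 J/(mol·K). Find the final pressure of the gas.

1670 kPa

Isothermal: T stays 582 K; PV = const ⇒ V₂ = 14.5 L, P₂ = 1670 kPa.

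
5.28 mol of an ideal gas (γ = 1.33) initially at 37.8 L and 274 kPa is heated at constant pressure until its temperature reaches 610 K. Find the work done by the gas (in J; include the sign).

16400 J

T₁ = P₁V₁/(nR) = 274×37.8/(5.28×8.314) = 236 K.
Isobaric: P stays 274 kPa; V/T = const ⇒ T₂ = 610 K, V₂ = 97.7 L.
W = PΔV = 274×(97.7−37.8) kPa·L = 16400 J.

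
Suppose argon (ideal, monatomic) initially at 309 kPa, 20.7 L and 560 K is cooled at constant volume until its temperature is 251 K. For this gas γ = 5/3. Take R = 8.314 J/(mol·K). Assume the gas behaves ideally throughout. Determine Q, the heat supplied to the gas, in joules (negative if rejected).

n = P₁V₁/(RT₁) = 309×20.7/(8.314×560) = 1.37 mol.
Isochoric: V stays 20.7 L; P/T = const ⇒ T₂ = 251 K, P₂ = 138 kPa.
W = 0 (no volume change).
ΔU = nCvΔT = 1.37×12.5×(251−560) = -5290 J.
Q = ΔU = -5290 J.

-5290 J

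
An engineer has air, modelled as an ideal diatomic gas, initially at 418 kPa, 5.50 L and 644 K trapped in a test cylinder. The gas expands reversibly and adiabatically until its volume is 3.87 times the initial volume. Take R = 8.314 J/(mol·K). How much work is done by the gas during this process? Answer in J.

2400 J

n = P₁V₁/(RT₁) = 418×5.50/(8.314×644) = 0.429 mol.
Adiabatic: TV^(γ−1) = const ⇒ T₂ = 644×(0.258)^0.400 = 375 K; PV^γ = const ⇒ P₂ = 62.9 kPa.
ΔU = nCvΔT = 0.429×20.8×(375−644) = -2400 J.
Q = 0 for an adiabatic process, so W = −ΔU = 2400 J.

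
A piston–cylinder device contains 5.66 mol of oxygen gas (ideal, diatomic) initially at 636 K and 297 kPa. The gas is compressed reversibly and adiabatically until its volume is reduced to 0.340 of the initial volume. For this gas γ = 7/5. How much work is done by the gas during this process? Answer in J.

-40400 J

V₁ = nRT₁/P₁ = 5.66×8.314×636/297 = 101 L.
Adiabatic: TV^(γ−1) = const ⇒ T₂ = 636×(2.94)^0.400 = 979 K; PV^γ = const ⇒ P₂ = 1340 kPa.
ΔU = nCvΔT = 5.66×20.8×(979−636) = 40400 J.
Q = 0 for an adiabatic process, so W = −ΔU = -40400 J.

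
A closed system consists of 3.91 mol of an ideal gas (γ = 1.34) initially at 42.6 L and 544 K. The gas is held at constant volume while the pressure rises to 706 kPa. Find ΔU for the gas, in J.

36400 J

P₁ = nRT₁/V₁ = 3.91×8.314×544/42.6 = 415 kPa.
Isochoric: V stays 42.6 L; P/T = const ⇒ T₂ = 925 K, P₂ = 706 kPa.
For an ideal gas ΔU = nCvΔT with Cv = R/(γ−1) = 24.5 J/(mol·K).
ΔU = 3.91×24.5×(925−544) = 36400 J.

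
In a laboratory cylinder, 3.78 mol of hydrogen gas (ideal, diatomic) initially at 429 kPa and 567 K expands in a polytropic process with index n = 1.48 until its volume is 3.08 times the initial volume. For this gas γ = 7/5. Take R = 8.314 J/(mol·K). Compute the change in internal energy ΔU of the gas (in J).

V₁ = nRT₁/P₁ = 3.78×8.314×567/429 = 41.5 L.
Polytropic n=1.48: T₂ = T₁(V₁/V₂)^(n−1) = 567×(0.325)^0.48 = 330 K; P₂ = P₁(V₁/V₂)^n = 81.2 kPa.
For an ideal gas ΔU = nCvΔT with Cv = (5/2)R = 20.8 J/(mol·K).
ΔU = 3.78×20.8×(330−567) = -18600 J.

-18600 J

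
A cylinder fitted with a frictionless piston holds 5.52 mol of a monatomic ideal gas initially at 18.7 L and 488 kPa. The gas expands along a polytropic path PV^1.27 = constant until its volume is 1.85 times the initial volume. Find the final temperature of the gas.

T₁ = P₁V₁/(nR) = 488×18.7/(5.52×8.314) = 199 K.
Polytropic n=1.27: T₂ = T₁(V₁/V₂)^(n−1) = 199×(0.541)^0.27 = 168 K; P₂ = P₁(V₁/V₂)^n = 223 kPa.

168 K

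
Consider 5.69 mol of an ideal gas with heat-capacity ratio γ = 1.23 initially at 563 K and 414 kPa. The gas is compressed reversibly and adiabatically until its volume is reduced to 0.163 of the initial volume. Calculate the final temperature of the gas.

V₁ = nRT₁/P₁ = 5.69×8.314×563/414 = 64.3 L.
Adiabatic: TV^(γ−1) = const ⇒ T₂ = 563×(6.13)^0.230 = 854 K; PV^γ = const ⇒ P₂ = 3850 kPa.

854 K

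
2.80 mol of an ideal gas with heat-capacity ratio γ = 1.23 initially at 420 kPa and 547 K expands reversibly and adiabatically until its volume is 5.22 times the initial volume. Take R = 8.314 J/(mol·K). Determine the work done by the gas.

V₁ = nRT₁/P₁ = 2.80×8.314×547/420 = 30.3 L.
Adiabatic: TV^(γ−1) = const ⇒ T₂ = 547×(0.192)^0.230 = 374 K; PV^γ = const ⇒ P₂ = 55.0 kPa.
ΔU = nCvΔT = 2.80×36.1×(374−547) = -17500 J.
Q = 0 for an adiabatic process, so W = −ΔU = 17500 J.

17500 J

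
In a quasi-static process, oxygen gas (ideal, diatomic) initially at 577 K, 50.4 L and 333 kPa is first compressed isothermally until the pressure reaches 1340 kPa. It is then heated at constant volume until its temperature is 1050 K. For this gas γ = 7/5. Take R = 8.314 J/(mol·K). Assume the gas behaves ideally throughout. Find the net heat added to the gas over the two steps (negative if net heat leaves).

11000 J

n = P₁V₁/(RT₁) = 333×50.4/(8.314×577) = 3.50 mol.
Step 1 — Isothermal: T stays 577 K; PV = const ⇒ V₂ = 12.5 L, P₂ = 1340 kPa.
ΔU = 0 (ideal gas, T constant).
W = nRT ln(V₂/V₁) = 3.50×8.314×577×ln(0.249) = -23400 J.
Q = ΔU + W = -23400 J.
State after step 1: P = 1340 kPa, V = 12.5 L, T = 577 K.
Step 2 — Isochoric: V stays 12.5 L; P/T = const ⇒ T₂ = 1050 K, P₂ = 2440 kPa.
W = 0 (no volume change).
ΔU = nCvΔT = 3.50×20.8×(1050−577) = 34400 J.
Q = ΔU = 34400 J.
Net over both steps: W = -23400 J, Q = 11000 J, ΔU = 34400 J.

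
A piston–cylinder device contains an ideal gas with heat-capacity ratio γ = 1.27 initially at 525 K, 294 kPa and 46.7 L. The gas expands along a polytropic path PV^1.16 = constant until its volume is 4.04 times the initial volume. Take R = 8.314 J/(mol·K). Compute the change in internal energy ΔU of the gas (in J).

-10200 J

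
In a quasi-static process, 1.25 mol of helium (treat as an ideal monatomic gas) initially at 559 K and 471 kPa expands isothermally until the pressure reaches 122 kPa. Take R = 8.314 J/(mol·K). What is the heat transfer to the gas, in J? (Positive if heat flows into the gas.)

7850 J

V₁ = nRT₁/P₁ = 1.25×8.314×559/471 = 12.3 L.
Isothermal: T stays 559 K; PV = const ⇒ V₂ = 47.6 L, P₂ = 122 kPa.
ΔU = 0 (ideal gas, T constant).
W = nRT ln(V₂/V₁) = 1.25×8.314×559×ln(3.86) = 7850 J.
Q = ΔU + W = 7850 J.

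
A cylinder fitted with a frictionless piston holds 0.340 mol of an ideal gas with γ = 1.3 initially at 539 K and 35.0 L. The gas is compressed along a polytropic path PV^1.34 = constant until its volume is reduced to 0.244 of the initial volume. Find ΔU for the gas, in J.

3130 J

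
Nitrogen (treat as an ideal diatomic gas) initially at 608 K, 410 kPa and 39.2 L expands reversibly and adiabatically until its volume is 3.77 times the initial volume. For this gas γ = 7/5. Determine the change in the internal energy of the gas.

-16500 J

n = P₁V₁/(RT₁) = 410×39.2/(8.314×608) = 3.18 mol.
Adiabatic: TV^(γ−1) = const ⇒ T₂ = 608×(0.265)^0.400 = 358 K; PV^γ = const ⇒ P₂ = 64.0 kPa.
For an ideal gas ΔU = nCvΔT with Cv = (5/2)R = 20.8 J/(mol·K).
ΔU = 3.18×20.8×(358−608) = -16500 J.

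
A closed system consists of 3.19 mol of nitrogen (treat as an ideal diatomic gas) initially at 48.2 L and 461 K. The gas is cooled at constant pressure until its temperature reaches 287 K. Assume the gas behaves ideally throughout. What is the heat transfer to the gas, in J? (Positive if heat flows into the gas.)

-16200 J

P₁ = nRT₁/V₁ = 3.19×8.314×461/48.2 = 254 kPa.
Isobaric: P stays 254 kPa; V/T = const ⇒ T₂ = 287 K, V₂ = 30.0 L.
W = PΔV = 254×(30.0−48.2) kPa·L = -4610 J.
ΔU = nCvΔT = 3.19×20.8×(287−461) = -11500 J.
Q = ΔU + W = nCpΔT = -16200 J.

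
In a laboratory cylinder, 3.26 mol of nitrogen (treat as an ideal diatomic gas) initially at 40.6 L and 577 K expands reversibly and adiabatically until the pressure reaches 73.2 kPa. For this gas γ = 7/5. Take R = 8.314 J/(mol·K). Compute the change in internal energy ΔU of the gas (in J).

P₁ = nRT₁/V₁ = 3.26×8.314×577/40.6 = 385 kPa.
Adiabatic: T₂/T₁ = (P₂/P₁)^((γ−1)/γ) ⇒ T₂ = 577×(0.190)^0.286 = 359 K; V₂ = 133 L.
For an ideal gas ΔU = nCvΔT with Cv = (5/2)R = 20.8 J/(mol·K).
ΔU = 3.26×20.8×(359−577) = -14800 J.

-14800 J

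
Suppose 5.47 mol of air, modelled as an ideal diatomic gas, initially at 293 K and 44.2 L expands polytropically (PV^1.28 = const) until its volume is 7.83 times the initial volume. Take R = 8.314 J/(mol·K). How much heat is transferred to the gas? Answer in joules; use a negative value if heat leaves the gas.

6250 J

P₁ = nRT₁/V₁ = 5.47×8.314×293/44.2 = 301 kPa.
Polytropic n=1.28: T₂ = T₁(V₁/V₂)^(n−1) = 293×(0.128)^0.28 = 165 K; P₂ = P₁(V₁/V₂)^n = 21.6 kPa.
W = (P₁V₁−P₂V₂)/(n−1) = (301×44.2−21.6×346)/0.28 = 20800 J.
ΔU = nCvΔT = 5.47×20.8×(165−293) = -14600 J.
Q = ΔU + W = 6250 J.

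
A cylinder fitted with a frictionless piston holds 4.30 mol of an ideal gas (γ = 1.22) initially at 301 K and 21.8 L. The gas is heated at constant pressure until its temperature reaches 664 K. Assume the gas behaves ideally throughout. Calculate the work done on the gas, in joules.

P₁ = nRT₁/V₁ = 4.30×8.314×301/21.8 = 494 kPa.
Isobaric: P stays 494 kPa; V/T = const ⇒ T₂ = 664 K, V₂ = 48.1 L.
W = PΔV = 494×(48.1−21.8) kPa·L = 13000 J.
Work done on the gas = −W_by = -13000 J.

-13000 J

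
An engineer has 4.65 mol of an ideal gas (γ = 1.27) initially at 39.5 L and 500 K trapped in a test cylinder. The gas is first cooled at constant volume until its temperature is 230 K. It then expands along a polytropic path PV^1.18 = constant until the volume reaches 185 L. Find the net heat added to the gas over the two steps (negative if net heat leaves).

P₁ = nRT₁/V₁ = 4.65×8.314×500/39.5 = 489 kPa.
Step 1 — Isochoric: V stays 39.5 L; P/T = const ⇒ T₂ = 230 K, P₂ = 225 kPa.
W = 0 (no volume change).
ΔU = nCvΔT = 4.65×30.8×(230−500) = -38700 J.
Q = ΔU = -38700 J.
State after step 1: P = 225 kPa, V = 39.5 L, T = 230 K.
Step 2 — Polytropic n=1.18: T₂ = T₁(V₁/V₂)^(n−1) = 230×(0.214)^0.18 = 174 K; P₂ = P₁(V₁/V₂)^n = 36.4 kPa.
W = (P₁V₁−P₂V₂)/(n−1) = (225×39.5−36.4×185)/0.18 = 12000 J.
ΔU = nCvΔT = 4.65×30.8×(174−230) = -7990 J.
Q = ΔU + W = 4000 J.
Net over both steps: W = 12000 J, Q = -34700 J, ΔU = -46700 J.

-34700 J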